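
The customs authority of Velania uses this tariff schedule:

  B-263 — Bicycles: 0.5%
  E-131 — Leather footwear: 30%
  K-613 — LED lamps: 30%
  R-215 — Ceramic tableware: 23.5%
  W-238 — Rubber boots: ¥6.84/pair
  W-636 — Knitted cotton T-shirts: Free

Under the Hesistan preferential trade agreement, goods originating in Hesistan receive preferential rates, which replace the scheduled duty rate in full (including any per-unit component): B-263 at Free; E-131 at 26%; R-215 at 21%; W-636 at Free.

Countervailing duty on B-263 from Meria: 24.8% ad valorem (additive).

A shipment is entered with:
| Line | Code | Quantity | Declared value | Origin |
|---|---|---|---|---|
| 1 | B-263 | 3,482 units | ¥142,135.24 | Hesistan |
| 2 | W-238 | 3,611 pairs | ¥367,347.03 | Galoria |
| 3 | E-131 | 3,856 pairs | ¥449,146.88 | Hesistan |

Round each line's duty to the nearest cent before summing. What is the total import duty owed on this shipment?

Line 1 (B-263, Hesistan, 3,482 units, ¥142,135.24):
Base rate for B-263 is 0.5%.
Origin Hesistan qualifies under the Velania–Hesistan agreement and B-263 is covered: preferential rate Free applies instead.
The additional-duty order on B-263 targets Meria, not Hesistan; it does not apply.
Duty = ¥142,135.24 × 0% = ¥0.00.
Line 2 (W-238, Galoria, 3,611 pairs, ¥367,347.03):
Base rate for W-238 is ¥6.84/pair.
Duty = 3,611 × ¥6.84 = ¥24,699.24.
Line 3 (E-131, Hesistan, 3,856 pairs, ¥449,146.88):
Base rate for E-131 is 30%.
Origin Hesistan qualifies under the Velania–Hesistan agreement and E-131 is covered: preferential rate 26% applies instead.
Duty = ¥449,146.88 × 26% = ¥116,778.19.
Total = ¥0.00 + ¥24,699.24 + ¥116,778.19 = ¥141,477.43.

¥141,477.43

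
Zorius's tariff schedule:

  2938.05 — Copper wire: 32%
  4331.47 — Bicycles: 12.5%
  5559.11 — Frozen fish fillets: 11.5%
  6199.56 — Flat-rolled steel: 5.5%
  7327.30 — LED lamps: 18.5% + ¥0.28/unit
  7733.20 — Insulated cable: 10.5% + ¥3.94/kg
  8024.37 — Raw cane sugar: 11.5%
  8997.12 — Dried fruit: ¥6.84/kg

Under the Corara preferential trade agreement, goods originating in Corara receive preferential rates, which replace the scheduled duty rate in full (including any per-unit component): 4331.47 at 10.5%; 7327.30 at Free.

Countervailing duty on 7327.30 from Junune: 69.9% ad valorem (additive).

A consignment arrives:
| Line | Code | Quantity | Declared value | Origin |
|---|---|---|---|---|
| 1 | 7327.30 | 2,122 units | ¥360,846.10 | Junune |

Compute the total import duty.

Line 1 (7327.30, Junune, 2,122 units, ¥360,846.10):
Base rate for 7327.30 is 18.5% + ¥0.28/unit.
7327.30 has an FTA preferential rate, but origin Junune is not Corara; base rate stands.
Additional duty on 7327.30 from Junune: +69.9%. Applied ad valorem rate: 18.5% + 69.9% = 88.4%.
Duty = ¥360,846.10 × 88.4% + 2,122 × ¥0.28 = ¥319,582.11.

¥319,582.11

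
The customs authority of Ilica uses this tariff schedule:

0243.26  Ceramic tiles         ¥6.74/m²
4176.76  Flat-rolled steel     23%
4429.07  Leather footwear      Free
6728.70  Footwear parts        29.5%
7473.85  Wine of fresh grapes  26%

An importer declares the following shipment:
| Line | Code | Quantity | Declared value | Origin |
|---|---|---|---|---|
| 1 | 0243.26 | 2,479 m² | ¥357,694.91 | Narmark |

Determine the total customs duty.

Line 1 (0243.26, Narmark, 2,479 m², ¥357,694.91):
Base rate for 0243.26 is ¥6.74/m².
Duty = 2,479 × ¥6.74 = ¥16,708.46.

¥16,708.46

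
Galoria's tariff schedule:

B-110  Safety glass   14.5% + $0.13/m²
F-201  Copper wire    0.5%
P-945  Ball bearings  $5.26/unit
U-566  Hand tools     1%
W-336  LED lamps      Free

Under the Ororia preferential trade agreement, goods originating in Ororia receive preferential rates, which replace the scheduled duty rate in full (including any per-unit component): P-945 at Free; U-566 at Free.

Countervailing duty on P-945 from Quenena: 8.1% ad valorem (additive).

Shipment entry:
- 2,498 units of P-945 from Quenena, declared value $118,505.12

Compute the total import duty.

Line 1 (P-945, Quenena, 2,498 units, $118,505.12):
Base rate for P-945 is $5.26/unit.
P-945 has an FTA preferential rate, but origin Quenena is not Ororia; base rate stands.
Additional duty on P-945 from Quenena: +8.1% ad valorem. Applied ad valorem rate = 8.1%.
Duty = $118,505.12 × 8.1% + 2,498 × $5.26 = $22,738.39.

$22,738.39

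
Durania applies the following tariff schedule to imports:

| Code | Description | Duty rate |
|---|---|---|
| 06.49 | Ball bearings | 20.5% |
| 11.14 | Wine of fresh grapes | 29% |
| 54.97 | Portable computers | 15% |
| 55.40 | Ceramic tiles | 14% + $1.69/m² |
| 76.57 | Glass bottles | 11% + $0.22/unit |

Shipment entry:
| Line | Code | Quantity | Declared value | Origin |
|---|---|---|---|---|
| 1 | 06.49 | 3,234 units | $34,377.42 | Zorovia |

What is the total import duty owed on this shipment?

Line 1 (06.49, Zorovia, 3,234 units, $34,377.42):
Base rate for 06.49 is 20.5%.
Duty = $34,377.42 × 20.5% = $7,047.37.

$7,047.37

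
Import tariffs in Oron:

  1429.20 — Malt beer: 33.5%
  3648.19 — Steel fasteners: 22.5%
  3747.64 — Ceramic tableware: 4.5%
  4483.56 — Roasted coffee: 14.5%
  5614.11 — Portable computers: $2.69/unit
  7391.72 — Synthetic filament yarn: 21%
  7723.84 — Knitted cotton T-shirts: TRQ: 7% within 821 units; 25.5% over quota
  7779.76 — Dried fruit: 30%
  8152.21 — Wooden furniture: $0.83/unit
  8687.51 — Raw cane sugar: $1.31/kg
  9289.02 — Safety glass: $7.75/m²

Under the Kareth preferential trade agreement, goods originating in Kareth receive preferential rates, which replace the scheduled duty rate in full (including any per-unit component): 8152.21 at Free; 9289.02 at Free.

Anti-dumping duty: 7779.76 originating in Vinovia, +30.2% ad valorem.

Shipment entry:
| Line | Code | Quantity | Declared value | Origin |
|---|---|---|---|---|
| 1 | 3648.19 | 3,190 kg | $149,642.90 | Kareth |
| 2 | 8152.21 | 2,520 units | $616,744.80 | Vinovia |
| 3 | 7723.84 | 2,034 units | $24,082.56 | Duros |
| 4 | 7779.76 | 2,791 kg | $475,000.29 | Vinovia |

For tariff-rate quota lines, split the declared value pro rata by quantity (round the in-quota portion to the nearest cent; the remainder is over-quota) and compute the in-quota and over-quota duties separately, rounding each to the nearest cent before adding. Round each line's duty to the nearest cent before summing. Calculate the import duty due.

$326,054.15

Line 1 (3648.19, Kareth, 3,190 kg, $149,642.90):
Base rate for 3648.19 is 22.5%.
Origin Kareth is the FTA partner but 3648.19 is not on the preference list; base rate stands.
Duty = $149,642.90 × 22.5% = $33,669.65.
Line 2 (8152.21, Vinovia, 2,520 units, $616,744.80):
Base rate for 8152.21 is $0.83/unit.
8152.21 has an FTA preferential rate, but origin Vinovia is not Kareth; base rate stands.
Duty = 2,520 × $0.83 = $2,091.60.
Line 3 (7723.84, Duros, 2,034 units, $24,082.56):
Code 7723.84 is under a tariff-rate quota (threshold 821 units). In-quota: 821 units at 7%; over-quota: 1,213 units at 25.5%.
Pro-rata value split: in-quota = $24,082.56 × 821/2,034 = $9,720.64; over-quota = $24,082.56 − $9,720.64 = $14,361.92.
In-quota duty = $9,720.64 × 7% = $680.44. Over-quota duty = $14,361.92 × 25.5% = $3,662.29.
Line duty = $680.44 + $3,662.29 = $4,342.73.
Line 4 (7779.76, Vinovia, 2,791 kg, $475,000.29):
Base rate for 7779.76 is 30%.
Additional duty on 7779.76 from Vinovia: +30.2%. Applied ad valorem rate: 30% + 30.2% = 60.2%.
Duty = $475,000.29 × 60.2% = $285,950.17.
Total = $33,669.65 + $2,091.60 + $4,342.73 + $285,950.17 = $326,054.15.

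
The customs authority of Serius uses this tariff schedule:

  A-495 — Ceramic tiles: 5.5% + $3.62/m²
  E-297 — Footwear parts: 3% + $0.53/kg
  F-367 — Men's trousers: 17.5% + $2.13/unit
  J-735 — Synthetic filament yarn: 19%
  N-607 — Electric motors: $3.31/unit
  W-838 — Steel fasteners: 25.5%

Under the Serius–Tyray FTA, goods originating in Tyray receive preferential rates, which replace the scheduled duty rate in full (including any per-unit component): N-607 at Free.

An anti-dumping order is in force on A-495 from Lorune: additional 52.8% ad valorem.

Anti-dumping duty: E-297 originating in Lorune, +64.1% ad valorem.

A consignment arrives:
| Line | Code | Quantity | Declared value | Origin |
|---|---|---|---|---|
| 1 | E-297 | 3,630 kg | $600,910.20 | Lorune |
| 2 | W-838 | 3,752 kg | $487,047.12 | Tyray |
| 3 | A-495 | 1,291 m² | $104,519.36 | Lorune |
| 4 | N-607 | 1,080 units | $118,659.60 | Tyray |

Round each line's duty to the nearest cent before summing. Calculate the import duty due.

Line 1 (E-297, Lorune, 3,630 kg, $600,910.20):
Base rate for E-297 is 3% + $0.53/kg.
Additional duty on E-297 from Lorune: +64.1%. Applied ad valorem rate: 3% + 64.1% = 67.1%.
Duty = $600,910.20 × 67.1% + 3,630 × $0.53 = $405,134.64.
Line 2 (W-838, Tyray, 3,752 kg, $487,047.12):
Base rate for W-838 is 25.5%.
Origin Tyray is the FTA partner but W-838 is not on the preference list; base rate stands.
Duty = $487,047.12 × 25.5% = $124,197.02.
Line 3 (A-495, Lorune, 1,291 m², $104,519.36):
Base rate for A-495 is 5.5% + $3.62/m².
Additional duty on A-495 from Lorune: +52.8%. Applied ad valorem rate: 5.5% + 52.8% = 58.3%.
Duty = $104,519.36 × 58.3% + 1,291 × $3.62 = $65,608.21.
Line 4 (N-607, Tyray, 1,080 units, $118,659.60):
Base rate for N-607 is $3.31/unit.
Origin Tyray qualifies under the Serius–Tyray agreement and N-607 is covered: preferential rate Free applies instead.
Duty = $118,659.60 × 0% = $0.00.
Total = $405,134.64 + $124,197.02 + $65,608.21 + $0.00 = $594,939.87.

$594,939.87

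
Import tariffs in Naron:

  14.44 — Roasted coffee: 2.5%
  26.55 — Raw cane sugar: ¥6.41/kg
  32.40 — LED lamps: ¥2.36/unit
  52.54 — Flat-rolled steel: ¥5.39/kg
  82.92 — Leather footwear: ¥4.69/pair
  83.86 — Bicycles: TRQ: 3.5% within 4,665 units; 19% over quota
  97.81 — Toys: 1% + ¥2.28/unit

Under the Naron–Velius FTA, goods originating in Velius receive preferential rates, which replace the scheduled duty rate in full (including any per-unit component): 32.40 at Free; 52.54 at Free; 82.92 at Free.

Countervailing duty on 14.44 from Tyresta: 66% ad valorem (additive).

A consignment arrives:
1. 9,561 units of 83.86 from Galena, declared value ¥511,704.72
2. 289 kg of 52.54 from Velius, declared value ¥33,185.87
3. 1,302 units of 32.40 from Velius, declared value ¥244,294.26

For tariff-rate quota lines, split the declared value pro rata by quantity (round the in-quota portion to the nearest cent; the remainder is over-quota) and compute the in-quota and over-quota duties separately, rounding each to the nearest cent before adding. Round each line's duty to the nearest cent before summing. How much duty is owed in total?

Line 1 (83.86, Galena, 9,561 units, ¥511,704.72):
Code 83.86 is under a tariff-rate quota (threshold 4,665 units). In-quota: 4,665 units at 3.5%; over-quota: 4,896 units at 19%.
Pro-rata value split: in-quota = ¥511,704.72 × 4,665/9,561 = ¥249,670.80; over-quota = ¥511,704.72 − ¥249,670.80 = ¥262,033.92.
In-quota duty = ¥249,670.80 × 3.5% = ¥8,738.48. Over-quota duty = ¥262,033.92 × 19% = ¥49,786.44.
Line duty = ¥8,738.48 + ¥49,786.44 = ¥58,524.92.
Line 2 (52.54, Velius, 289 kg, ¥33,185.87):
Base rate for 52.54 is ¥5.39/kg.
Origin Velius qualifies under the Naron–Velius agreement and 52.54 is covered: preferential rate Free applies instead.
Duty = ¥33,185.87 × 0% = ¥0.00.
Line 3 (32.40, Velius, 1,302 units, ¥244,294.26):
Base rate for 32.40 is ¥2.36/unit.
Origin Velius qualifies under the Naron–Velius agreement and 32.40 is covered: preferential rate Free applies instead.
Duty = ¥244,294.26 × 0% = ¥0.00.
Total = ¥58,524.92 + ¥0.00 + ¥0.00 = ¥58,524.92.

¥58,524.92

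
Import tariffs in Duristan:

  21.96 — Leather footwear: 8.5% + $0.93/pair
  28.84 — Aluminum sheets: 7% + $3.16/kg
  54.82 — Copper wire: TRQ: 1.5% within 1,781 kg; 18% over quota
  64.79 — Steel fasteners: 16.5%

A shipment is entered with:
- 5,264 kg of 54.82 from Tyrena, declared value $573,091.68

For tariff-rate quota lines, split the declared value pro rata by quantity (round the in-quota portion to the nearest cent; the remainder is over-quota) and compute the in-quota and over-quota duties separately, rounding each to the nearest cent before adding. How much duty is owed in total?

Line 1 (54.82, Tyrena, 5,264 kg, $573,091.68):
Code 54.82 is under a tariff-rate quota (threshold 1,781 kg). In-quota: 1,781 kg at 1.5%; over-quota: 3,483 kg at 18%.
Pro-rata value split: in-quota = $573,091.68 × 1,781/5,264 = $193,897.47; over-quota = $573,091.68 − $193,897.47 = $379,194.21.
In-quota duty = $193,897.47 × 1.5% = $2,908.46. Over-quota duty = $379,194.21 × 18% = $68,254.96.
Line duty = $2,908.46 + $68,254.96 = $71,163.42.

$71,163.42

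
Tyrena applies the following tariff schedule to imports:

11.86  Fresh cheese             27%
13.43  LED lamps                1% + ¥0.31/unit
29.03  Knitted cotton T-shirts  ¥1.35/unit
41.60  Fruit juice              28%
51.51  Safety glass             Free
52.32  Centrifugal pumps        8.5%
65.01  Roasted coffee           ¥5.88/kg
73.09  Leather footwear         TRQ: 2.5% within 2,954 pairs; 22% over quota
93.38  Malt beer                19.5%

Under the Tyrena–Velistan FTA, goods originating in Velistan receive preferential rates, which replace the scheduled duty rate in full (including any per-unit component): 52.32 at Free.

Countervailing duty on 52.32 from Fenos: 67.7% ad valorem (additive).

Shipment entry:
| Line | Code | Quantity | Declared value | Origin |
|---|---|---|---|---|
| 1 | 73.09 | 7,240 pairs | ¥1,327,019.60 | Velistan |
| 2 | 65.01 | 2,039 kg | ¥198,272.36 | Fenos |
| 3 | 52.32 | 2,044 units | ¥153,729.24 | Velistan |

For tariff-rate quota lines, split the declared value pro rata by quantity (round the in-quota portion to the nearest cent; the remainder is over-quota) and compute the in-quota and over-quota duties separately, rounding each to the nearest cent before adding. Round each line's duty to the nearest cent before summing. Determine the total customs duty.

Line 1 (73.09, Velistan, 7,240 pairs, ¥1,327,019.60):
Code 73.09 is under a tariff-rate quota (threshold 2,954 pairs). In-quota: 2,954 pairs at 2.5%; over-quota: 4,286 pairs at 22%.
Pro-rata value split: in-quota = ¥1,327,019.60 × 2,954/7,240 = ¥541,438.66; over-quota = ¥1,327,019.60 − ¥541,438.66 = ¥785,580.94.
In-quota duty = ¥541,438.66 × 2.5% = ¥13,535.97. Over-quota duty = ¥785,580.94 × 22% = ¥172,827.81.
Line duty = ¥13,535.97 + ¥172,827.81 = ¥186,363.78.
Line 2 (65.01, Fenos, 2,039 kg, ¥198,272.36):
Base rate for 65.01 is ¥5.88/kg.
Duty = 2,039 × ¥5.88 = ¥11,989.32.
Line 3 (52.32, Velistan, 2,044 units, ¥153,729.24):
Base rate for 52.32 is 8.5%.
Origin Velistan qualifies under the Tyrena–Velistan agreement and 52.32 is covered: preferential rate Free applies instead.
The additional-duty order on 52.32 targets Fenos, not Velistan; it does not apply.
Duty = ¥153,729.24 × 0% = ¥0.00.
Total = ¥186,363.78 + ¥11,989.32 + ¥0.00 = ¥198,353.10.

¥198,353.10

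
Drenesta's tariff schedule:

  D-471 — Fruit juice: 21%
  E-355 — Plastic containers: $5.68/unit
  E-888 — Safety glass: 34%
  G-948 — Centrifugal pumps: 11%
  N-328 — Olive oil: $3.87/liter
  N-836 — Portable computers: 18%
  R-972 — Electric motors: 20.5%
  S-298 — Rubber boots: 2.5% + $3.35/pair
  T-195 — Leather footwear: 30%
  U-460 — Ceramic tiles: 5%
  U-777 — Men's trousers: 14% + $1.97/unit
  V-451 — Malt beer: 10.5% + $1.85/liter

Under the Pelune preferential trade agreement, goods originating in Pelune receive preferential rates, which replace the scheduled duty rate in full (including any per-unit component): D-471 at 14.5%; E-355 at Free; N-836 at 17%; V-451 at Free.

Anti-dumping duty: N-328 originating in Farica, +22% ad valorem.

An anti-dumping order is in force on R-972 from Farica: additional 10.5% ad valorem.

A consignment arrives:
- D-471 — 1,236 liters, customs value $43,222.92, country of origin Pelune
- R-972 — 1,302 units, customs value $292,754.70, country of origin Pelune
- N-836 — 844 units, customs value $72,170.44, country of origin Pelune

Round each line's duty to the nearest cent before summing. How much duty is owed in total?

$78,551.00

Line 1 (D-471, Pelune, 1,236 liters, $43,222.92):
Base rate for D-471 is 21%.
Origin Pelune qualifies under the Drenesta–Pelune agreement and D-471 is covered: preferential rate 14.5% applies instead.
Duty = $43,222.92 × 14.5% = $6,267.32.
Line 2 (R-972, Pelune, 1,302 units, $292,754.70):
Base rate for R-972 is 20.5%.
Origin Pelune is the FTA partner but R-972 is not on the preference list; base rate stands.
The additional-duty order on R-972 targets Farica, not Pelune; it does not apply.
Duty = $292,754.70 × 20.5% = $60,014.71.
Line 3 (N-836, Pelune, 844 units, $72,170.44):
Base rate for N-836 is 18%.
Origin Pelune qualifies under the Drenesta–Pelune agreement and N-836 is covered: preferential rate 17% applies instead.
Duty = $72,170.44 × 17% = $12,268.97.
Total = $6,267.32 + $60,014.71 + $12,268.97 = $78,551.00.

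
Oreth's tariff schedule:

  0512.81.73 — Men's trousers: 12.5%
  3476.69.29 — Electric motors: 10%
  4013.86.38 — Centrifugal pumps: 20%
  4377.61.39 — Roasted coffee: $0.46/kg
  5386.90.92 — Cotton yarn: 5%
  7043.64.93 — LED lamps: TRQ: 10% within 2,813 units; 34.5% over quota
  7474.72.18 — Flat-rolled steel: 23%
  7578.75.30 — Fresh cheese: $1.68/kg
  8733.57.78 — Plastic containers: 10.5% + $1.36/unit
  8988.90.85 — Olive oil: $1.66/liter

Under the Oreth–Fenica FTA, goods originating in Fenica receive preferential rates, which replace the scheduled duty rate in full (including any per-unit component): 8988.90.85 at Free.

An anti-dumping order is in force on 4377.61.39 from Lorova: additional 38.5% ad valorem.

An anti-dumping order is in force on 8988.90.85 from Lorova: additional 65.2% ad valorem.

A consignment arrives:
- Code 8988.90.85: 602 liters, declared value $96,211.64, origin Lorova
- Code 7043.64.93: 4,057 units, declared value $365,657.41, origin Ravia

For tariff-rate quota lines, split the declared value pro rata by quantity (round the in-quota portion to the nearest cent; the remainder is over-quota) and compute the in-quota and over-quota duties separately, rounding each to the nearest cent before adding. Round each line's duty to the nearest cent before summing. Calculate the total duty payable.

$127,764.87

Line 1 (8988.90.85, Lorova, 602 liters, $96,211.64):
Base rate for 8988.90.85 is $1.66/liter.
8988.90.85 has an FTA preferential rate, but origin Lorova is not Fenica; base rate stands.
Additional duty on 8988.90.85 from Lorova: +65.2% ad valorem. Applied ad valorem rate = 65.2%.
Duty = $96,211.64 × 65.2% + 602 × $1.66 = $63,729.31.
Line 2 (7043.64.93, Ravia, 4,057 units, $365,657.41):
Code 7043.64.93 is under a tariff-rate quota (threshold 2,813 units). In-quota: 2,813 units at 10%; over-quota: 1,244 units at 34.5%.
Pro-rata value split: in-quota = $365,657.41 × 2,813/4,057 = $253,535.69; over-quota = $365,657.41 − $253,535.69 = $112,121.72.
In-quota duty = $253,535.69 × 10% = $25,353.57. Over-quota duty = $112,121.72 × 34.5% = $38,681.99.
Line duty = $25,353.57 + $38,681.99 = $64,035.56.
Total = $63,729.31 + $64,035.56 = $127,764.87.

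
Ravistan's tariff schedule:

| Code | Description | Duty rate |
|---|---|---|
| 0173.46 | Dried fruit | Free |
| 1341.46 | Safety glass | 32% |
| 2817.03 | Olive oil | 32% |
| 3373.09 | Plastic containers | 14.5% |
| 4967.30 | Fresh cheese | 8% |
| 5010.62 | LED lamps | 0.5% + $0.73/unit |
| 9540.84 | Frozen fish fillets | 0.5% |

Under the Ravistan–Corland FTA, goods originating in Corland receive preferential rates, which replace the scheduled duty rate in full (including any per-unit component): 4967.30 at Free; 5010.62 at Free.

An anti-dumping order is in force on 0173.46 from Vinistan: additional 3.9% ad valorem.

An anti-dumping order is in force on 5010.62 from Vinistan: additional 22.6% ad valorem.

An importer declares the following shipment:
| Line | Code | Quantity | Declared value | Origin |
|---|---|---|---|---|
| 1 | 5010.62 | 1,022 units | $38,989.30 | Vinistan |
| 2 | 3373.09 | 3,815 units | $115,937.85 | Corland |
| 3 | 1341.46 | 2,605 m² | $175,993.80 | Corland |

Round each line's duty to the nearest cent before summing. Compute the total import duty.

$82,881.60

Line 1 (5010.62, Vinistan, 1,022 units, $38,989.30):
Base rate for 5010.62 is 0.5% + $0.73/unit.
5010.62 has an FTA preferential rate, but origin Vinistan is not Corland; base rate stands.
Additional duty on 5010.62 from Vinistan: +22.6%. Applied ad valorem rate: 0.5% + 22.6% = 23.1%.
Duty = $38,989.30 × 23.1% + 1,022 × $0.73 = $9,752.59.
Line 2 (3373.09, Corland, 3,815 units, $115,937.85):
Base rate for 3373.09 is 14.5%.
Origin Corland is the FTA partner but 3373.09 is not on the preference list; base rate stands.
Duty = $115,937.85 × 14.5% = $16,810.99.
Line 3 (1341.46, Corland, 2,605 m², $175,993.80):
Base rate for 1341.46 is 32%.
Origin Corland is the FTA partner but 1341.46 is not on the preference list; base rate stands.
Duty = $175,993.80 × 32% = $56,318.02.
Total = $9,752.59 + $16,810.99 + $56,318.02 = $82,881.60.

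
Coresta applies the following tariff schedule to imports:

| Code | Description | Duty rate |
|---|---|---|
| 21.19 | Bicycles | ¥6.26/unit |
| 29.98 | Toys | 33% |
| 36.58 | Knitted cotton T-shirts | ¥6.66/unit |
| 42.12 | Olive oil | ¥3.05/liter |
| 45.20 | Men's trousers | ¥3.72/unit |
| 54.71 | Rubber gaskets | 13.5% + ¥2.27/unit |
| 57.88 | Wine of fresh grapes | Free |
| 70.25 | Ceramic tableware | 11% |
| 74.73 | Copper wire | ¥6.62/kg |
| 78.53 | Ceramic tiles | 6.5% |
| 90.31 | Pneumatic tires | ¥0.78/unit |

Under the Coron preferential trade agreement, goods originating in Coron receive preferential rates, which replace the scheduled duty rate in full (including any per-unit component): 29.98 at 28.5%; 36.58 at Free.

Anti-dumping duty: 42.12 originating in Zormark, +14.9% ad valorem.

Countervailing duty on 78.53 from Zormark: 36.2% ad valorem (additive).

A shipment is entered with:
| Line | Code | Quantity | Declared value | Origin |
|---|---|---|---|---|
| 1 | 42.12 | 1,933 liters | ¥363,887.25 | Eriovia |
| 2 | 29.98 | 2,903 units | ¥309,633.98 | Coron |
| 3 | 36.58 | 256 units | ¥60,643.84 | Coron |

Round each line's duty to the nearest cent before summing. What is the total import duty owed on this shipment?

¥94,141.33

Line 1 (42.12, Eriovia, 1,933 liters, ¥363,887.25):
Base rate for 42.12 is ¥3.05/liter.
The additional-duty order on 42.12 targets Zormark, not Eriovia; it does not apply.
Duty = 1,933 × ¥3.05 = ¥5,895.65.
Line 2 (29.98, Coron, 2,903 units, ¥309,633.98):
Base rate for 29.98 is 33%.
Origin Coron qualifies under the Coresta–Coron agreement and 29.98 is covered: preferential rate 28.5% applies instead.
Duty = ¥309,633.98 × 28.5% = ¥88,245.68.
Line 3 (36.58, Coron, 256 units, ¥60,643.84):
Base rate for 36.58 is ¥6.66/unit.
Origin Coron qualifies under the Coresta–Coron agreement and 36.58 is covered: preferential rate Free applies instead.
Duty = ¥60,643.84 × 0% = ¥0.00.
Total = ¥5,895.65 + ¥88,245.68 + ¥0.00 = ¥94,141.33.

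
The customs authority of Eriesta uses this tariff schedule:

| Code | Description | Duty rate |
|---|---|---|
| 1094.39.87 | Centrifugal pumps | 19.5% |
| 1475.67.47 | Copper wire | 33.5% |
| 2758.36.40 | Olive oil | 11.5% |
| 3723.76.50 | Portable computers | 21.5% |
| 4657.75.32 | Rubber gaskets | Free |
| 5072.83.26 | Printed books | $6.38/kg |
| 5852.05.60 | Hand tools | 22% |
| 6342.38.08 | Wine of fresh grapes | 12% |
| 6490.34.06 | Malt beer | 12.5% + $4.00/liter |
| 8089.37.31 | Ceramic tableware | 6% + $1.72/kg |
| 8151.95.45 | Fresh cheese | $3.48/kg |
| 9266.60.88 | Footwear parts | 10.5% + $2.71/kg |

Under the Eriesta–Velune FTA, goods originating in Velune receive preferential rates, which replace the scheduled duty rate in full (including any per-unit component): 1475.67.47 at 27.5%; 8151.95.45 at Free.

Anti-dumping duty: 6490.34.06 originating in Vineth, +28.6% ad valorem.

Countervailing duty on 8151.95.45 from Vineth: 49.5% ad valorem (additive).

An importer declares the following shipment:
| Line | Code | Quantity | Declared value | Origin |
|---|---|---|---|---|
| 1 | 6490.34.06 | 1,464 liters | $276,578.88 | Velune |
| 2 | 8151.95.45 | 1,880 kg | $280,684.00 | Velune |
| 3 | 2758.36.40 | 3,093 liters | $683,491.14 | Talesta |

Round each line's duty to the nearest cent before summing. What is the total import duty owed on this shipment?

Line 1 (6490.34.06, Velune, 1,464 liters, $276,578.88):
Base rate for 6490.34.06 is 12.5% + $4.00/liter.
Origin Velune is the FTA partner but 6490.34.06 is not on the preference list; base rate stands.
The additional-duty order on 6490.34.06 targets Vineth, not Velune; it does not apply.
Duty = $276,578.88 × 12.5% + 1,464 × $4.00 = $40,428.36.
Line 2 (8151.95.45, Velune, 1,880 kg, $280,684.00):
Base rate for 8151.95.45 is $3.48/kg.
Origin Velune qualifies under the Eriesta–Velune agreement and 8151.95.45 is covered: preferential rate Free applies instead.
The additional-duty order on 8151.95.45 targets Vineth, not Velune; it does not apply.
Duty = $280,684.00 × 0% = $0.00.
Line 3 (2758.36.40, Talesta, 3,093 liters, $683,491.14):
Base rate for 2758.36.40 is 11.5%.
Duty = $683,491.14 × 11.5% = $78,601.48.
Total = $40,428.36 + $0.00 + $78,601.48 = $119,029.84.

$119,029.84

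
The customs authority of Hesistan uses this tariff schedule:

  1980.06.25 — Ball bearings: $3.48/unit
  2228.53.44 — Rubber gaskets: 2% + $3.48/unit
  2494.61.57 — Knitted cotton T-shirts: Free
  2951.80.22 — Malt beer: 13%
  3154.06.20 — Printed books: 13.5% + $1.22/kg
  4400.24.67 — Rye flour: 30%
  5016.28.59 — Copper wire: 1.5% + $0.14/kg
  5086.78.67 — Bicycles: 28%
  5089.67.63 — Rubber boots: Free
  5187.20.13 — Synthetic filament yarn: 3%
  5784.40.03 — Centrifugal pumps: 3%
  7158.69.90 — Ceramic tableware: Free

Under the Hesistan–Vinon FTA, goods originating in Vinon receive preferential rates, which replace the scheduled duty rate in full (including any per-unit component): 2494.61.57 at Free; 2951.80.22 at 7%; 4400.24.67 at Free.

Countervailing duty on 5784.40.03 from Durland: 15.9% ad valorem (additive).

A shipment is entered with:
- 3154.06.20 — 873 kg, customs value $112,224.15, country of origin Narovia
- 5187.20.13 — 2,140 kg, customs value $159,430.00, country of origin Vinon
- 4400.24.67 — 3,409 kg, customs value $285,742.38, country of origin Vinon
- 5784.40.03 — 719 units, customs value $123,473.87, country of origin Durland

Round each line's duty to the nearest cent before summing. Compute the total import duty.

Line 1 (3154.06.20, Narovia, 873 kg, $112,224.15):
Base rate for 3154.06.20 is 13.5% + $1.22/kg.
Duty = $112,224.15 × 13.5% + 873 × $1.22 = $16,215.32.
Line 2 (5187.20.13, Vinon, 2,140 kg, $159,430.00):
Base rate for 5187.20.13 is 3%.
Origin Vinon is the FTA partner but 5187.20.13 is not on the preference list; base rate stands.
Duty = $159,430.00 × 3% = $4,782.90.
Line 3 (4400.24.67, Vinon, 3,409 kg, $285,742.38):
Base rate for 4400.24.67 is 30%.
Origin Vinon qualifies under the Hesistan–Vinon agreement and 4400.24.67 is covered: preferential rate Free applies instead.
Duty = $285,742.38 × 0% = $0.00.
Line 4 (5784.40.03, Durland, 719 units, $123,473.87):
Base rate for 5784.40.03 is 3%.
Additional duty on 5784.40.03 from Durland: +15.9%. Applied ad valorem rate: 3% + 15.9% = 18.9%.
Duty = $123,473.87 × 18.9% = $23,336.56.
Total = $16,215.32 + $4,782.90 + $0.00 + $23,336.56 = $44,334.78.

$44,334.78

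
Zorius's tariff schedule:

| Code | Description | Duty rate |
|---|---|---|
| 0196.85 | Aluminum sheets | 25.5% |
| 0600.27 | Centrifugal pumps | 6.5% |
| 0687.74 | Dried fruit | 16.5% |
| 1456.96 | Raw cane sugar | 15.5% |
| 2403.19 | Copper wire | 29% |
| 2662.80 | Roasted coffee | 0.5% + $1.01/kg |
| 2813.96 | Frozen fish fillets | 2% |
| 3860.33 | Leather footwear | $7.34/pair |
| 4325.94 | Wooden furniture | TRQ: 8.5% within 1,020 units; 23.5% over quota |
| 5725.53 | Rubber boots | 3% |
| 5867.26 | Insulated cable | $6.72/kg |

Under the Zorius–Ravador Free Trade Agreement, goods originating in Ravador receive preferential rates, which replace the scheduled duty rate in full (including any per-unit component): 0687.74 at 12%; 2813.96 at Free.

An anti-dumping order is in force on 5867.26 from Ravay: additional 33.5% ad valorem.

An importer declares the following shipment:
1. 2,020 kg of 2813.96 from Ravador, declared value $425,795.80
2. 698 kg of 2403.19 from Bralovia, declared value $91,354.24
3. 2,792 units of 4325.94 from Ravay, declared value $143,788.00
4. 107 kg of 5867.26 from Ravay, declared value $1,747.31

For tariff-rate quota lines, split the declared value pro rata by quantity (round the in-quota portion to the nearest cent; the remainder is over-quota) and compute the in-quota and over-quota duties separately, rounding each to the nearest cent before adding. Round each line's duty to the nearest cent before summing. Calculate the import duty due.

$53,707.80

Line 1 (2813.96, Ravador, 2,020 kg, $425,795.80):
Base rate for 2813.96 is 2%.
Origin Ravador qualifies under the Zorius–Ravador agreement and 2813.96 is covered: preferential rate Free applies instead.
Duty = $425,795.80 × 0% = $0.00.
Line 2 (2403.19, Bralovia, 698 kg, $91,354.24):
Base rate for 2403.19 is 29%.
Duty = $91,354.24 × 29% = $26,492.73.
Line 3 (4325.94, Ravay, 2,792 units, $143,788.00):
Code 4325.94 is under a tariff-rate quota (threshold 1,020 units). In-quota: 1,020 units at 8.5%; over-quota: 1,772 units at 23.5%.
Pro-rata value split: in-quota = $143,788.00 × 1,020/2,792 = $52,530.00; over-quota = $143,788.00 − $52,530.00 = $91,258.00.
In-quota duty = $52,530.00 × 8.5% = $4,465.05. Over-quota duty = $91,258.00 × 23.5% = $21,445.63.
Line duty = $4,465.05 + $21,445.63 = $25,910.68.
Line 4 (5867.26, Ravay, 107 kg, $1,747.31):
Base rate for 5867.26 is $6.72/kg.
Additional duty on 5867.26 from Ravay: +33.5% ad valorem. Applied ad valorem rate = 33.5%.
Duty = $1,747.31 × 33.5% + 107 × $6.72 = $1,304.39.
Total = $0.00 + $26,492.73 + $25,910.68 + $1,304.39 = $53,707.80.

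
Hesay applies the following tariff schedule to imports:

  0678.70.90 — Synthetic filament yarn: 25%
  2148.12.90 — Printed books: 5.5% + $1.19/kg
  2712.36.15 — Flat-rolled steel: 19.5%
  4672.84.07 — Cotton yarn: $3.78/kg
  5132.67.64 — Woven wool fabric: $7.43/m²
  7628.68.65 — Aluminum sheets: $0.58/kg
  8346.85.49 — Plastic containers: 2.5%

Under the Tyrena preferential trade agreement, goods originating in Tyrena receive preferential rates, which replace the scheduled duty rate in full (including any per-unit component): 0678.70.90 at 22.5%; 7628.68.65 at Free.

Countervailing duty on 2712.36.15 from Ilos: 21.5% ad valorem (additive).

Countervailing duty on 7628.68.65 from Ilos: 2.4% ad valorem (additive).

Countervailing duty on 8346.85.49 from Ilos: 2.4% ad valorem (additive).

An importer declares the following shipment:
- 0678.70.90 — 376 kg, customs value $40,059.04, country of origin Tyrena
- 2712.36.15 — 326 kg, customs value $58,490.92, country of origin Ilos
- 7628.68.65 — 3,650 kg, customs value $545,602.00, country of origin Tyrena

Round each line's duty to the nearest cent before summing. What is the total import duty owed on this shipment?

Line 1 (0678.70.90, Tyrena, 376 kg, $40,059.04):
Base rate for 0678.70.90 is 25%.
Origin Tyrena qualifies under the Hesay–Tyrena agreement and 0678.70.90 is covered: preferential rate 22.5% applies instead.
Duty = $40,059.04 × 22.5% = $9,013.28.
Line 2 (2712.36.15, Ilos, 326 kg, $58,490.92):
Base rate for 2712.36.15 is 19.5%.
Additional duty on 2712.36.15 from Ilos: +21.5%. Applied ad valorem rate: 19.5% + 21.5% = 41%.
Duty = $58,490.92 × 41% = $23,981.28.
Line 3 (7628.68.65, Tyrena, 3,650 kg, $545,602.00):
Base rate for 7628.68.65 is $0.58/kg.
Origin Tyrena qualifies under the Hesay–Tyrena agreement and 7628.68.65 is covered: preferential rate Free applies instead.
The additional-duty order on 7628.68.65 targets Ilos, not Tyrena; it does not apply.
Duty = $545,602.00 × 0% = $0.00.
Total = $9,013.28 + $23,981.28 + $0.00 = $32,994.56.

$32,994.56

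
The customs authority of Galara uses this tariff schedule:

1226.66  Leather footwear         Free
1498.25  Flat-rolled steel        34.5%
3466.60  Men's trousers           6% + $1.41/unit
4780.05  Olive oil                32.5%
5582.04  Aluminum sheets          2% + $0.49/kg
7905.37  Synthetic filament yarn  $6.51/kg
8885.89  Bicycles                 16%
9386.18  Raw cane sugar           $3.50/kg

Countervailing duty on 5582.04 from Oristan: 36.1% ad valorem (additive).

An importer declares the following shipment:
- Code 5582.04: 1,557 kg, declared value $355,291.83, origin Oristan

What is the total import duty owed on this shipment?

Line 1 (5582.04, Oristan, 1,557 kg, $355,291.83):
Base rate for 5582.04 is 2% + $0.49/kg.
Additional duty on 5582.04 from Oristan: +36.1%. Applied ad valorem rate: 2% + 36.1% = 38.1%.
Duty = $355,291.83 × 38.1% + 1,557 × $0.49 = $136,129.12.

$136,129.12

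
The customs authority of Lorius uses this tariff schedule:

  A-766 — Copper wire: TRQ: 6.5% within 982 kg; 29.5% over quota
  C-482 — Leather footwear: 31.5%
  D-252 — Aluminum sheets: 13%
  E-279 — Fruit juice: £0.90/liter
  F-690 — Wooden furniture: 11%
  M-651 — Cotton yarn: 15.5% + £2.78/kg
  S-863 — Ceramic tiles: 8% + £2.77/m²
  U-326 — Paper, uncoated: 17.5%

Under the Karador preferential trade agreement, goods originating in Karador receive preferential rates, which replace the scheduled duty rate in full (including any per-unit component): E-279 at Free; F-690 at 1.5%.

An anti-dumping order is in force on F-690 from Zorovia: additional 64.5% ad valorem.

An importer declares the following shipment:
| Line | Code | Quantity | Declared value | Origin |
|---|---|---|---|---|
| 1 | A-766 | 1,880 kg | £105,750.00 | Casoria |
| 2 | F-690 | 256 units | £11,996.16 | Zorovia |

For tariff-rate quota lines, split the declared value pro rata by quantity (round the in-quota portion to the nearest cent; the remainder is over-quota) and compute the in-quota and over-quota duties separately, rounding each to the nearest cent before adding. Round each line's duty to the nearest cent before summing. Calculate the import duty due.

Line 1 (A-766, Casoria, 1,880 kg, £105,750.00):
Code A-766 is under a tariff-rate quota (threshold 982 kg). In-quota: 982 kg at 6.5%; over-quota: 898 kg at 29.5%.
Pro-rata value split: in-quota = £105,750.00 × 982/1,880 = £55,237.50; over-quota = £105,750.00 − £55,237.50 = £50,512.50.
In-quota duty = £55,237.50 × 6.5% = £3,590.44. Over-quota duty = £50,512.50 × 29.5% = £14,901.19.
Line duty = £3,590.44 + £14,901.19 = £18,491.63.
Line 2 (F-690, Zorovia, 256 units, £11,996.16):
Base rate for F-690 is 11%.
F-690 has an FTA preferential rate, but origin Zorovia is not Karador; base rate stands.
Additional duty on F-690 from Zorovia: +64.5%. Applied ad valorem rate: 11% + 64.5% = 75.5%.
Duty = £11,996.16 × 75.5% = £9,057.10.
Total = £18,491.63 + £9,057.10 = £27,548.73.

£27,548.73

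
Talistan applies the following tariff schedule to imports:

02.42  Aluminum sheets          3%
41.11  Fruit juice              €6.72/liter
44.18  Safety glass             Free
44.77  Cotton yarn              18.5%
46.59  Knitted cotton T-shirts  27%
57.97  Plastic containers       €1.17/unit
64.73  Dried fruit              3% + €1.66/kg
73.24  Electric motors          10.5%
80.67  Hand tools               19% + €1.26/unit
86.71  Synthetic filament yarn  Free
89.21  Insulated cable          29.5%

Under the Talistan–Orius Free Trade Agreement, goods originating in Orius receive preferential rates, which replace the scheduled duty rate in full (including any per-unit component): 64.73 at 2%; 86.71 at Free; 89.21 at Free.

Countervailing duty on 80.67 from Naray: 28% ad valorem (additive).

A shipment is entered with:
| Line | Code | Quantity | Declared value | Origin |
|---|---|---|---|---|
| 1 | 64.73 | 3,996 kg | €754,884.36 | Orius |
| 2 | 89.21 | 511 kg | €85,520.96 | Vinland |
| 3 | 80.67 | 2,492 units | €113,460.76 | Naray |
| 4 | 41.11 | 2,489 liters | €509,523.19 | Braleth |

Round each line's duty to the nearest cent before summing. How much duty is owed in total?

€113,518.93

Line 1 (64.73, Orius, 3,996 kg, €754,884.36):
Base rate for 64.73 is 3% + €1.66/kg.
Origin Orius qualifies under the Talistan–Orius agreement and 64.73 is covered: preferential rate 2% applies instead.
Duty = €754,884.36 × 2% = €15,097.69.
Line 2 (89.21, Vinland, 511 kg, €85,520.96):
Base rate for 89.21 is 29.5%.
89.21 has an FTA preferential rate, but origin Vinland is not Orius; base rate stands.
Duty = €85,520.96 × 29.5% = €25,228.68.
Line 3 (80.67, Naray, 2,492 units, €113,460.76):
Base rate for 80.67 is 19% + €1.26/unit.
Additional duty on 80.67 from Naray: +28%. Applied ad valorem rate: 19% + 28% = 47%.
Duty = €113,460.76 × 47% + 2,492 × €1.26 = €56,466.48.
Line 4 (41.11, Braleth, 2,489 liters, €509,523.19):
Base rate for 41.11 is €6.72/liter.
Duty = 2,489 × €6.72 = €16,726.08.
Total = €15,097.69 + €25,228.68 + €56,466.48 + €16,726.08 = €113,518.93.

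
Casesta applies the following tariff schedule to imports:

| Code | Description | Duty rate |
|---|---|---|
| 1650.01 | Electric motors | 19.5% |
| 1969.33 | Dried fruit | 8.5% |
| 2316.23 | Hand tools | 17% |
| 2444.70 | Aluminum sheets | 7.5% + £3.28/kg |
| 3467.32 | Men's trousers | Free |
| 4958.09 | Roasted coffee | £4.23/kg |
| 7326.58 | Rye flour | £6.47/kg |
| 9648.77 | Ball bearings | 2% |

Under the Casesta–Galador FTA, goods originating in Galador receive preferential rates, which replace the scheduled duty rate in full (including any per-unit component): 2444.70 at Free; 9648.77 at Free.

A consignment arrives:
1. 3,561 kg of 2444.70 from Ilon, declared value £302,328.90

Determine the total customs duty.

Line 1 (2444.70, Ilon, 3,561 kg, £302,328.90):
Base rate for 2444.70 is 7.5% + £3.28/kg.
2444.70 has an FTA preferential rate, but origin Ilon is not Galador; base rate stands.
Duty = £302,328.90 × 7.5% + 3,561 × £3.28 = £34,354.75.

£34,354.75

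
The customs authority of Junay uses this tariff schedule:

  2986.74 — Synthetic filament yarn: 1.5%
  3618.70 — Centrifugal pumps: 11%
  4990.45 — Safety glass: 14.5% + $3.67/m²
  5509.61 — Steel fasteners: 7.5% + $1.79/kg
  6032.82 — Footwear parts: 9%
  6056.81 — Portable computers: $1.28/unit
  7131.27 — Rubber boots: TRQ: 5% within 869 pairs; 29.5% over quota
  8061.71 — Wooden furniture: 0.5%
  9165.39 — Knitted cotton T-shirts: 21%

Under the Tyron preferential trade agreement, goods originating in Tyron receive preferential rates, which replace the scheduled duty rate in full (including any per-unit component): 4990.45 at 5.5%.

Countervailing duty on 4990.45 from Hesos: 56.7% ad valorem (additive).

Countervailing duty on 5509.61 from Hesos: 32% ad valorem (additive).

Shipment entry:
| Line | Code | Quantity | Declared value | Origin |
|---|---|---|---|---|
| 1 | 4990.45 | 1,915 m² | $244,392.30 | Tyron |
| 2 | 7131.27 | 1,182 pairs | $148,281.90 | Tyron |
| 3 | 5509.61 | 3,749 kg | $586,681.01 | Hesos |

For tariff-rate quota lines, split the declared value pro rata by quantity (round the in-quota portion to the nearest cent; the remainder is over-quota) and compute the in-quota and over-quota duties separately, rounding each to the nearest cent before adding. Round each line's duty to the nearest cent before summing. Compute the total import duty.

$268,925.52

Line 1 (4990.45, Tyron, 1,915 m², $244,392.30):
Base rate for 4990.45 is 14.5% + $3.67/m².
Origin Tyron qualifies under the Junay–Tyron agreement and 4990.45 is covered: preferential rate 5.5% applies instead.
The additional-duty order on 4990.45 targets Hesos, not Tyron; it does not apply.
Duty = $244,392.30 × 5.5% = $13,441.58.
Line 2 (7131.27, Tyron, 1,182 pairs, $148,281.90):
Code 7131.27 is under a tariff-rate quota (threshold 869 pairs). In-quota: 869 pairs at 5%; over-quota: 313 pairs at 29.5%.
Pro-rata value split: in-quota = $148,281.90 × 869/1,182 = $109,016.05; over-quota = $148,281.90 − $109,016.05 = $39,265.85.
In-quota duty = $109,016.05 × 5% = $5,450.80. Over-quota duty = $39,265.85 × 29.5% = $11,583.43.
Line duty = $5,450.80 + $11,583.43 = $17,034.23.
Line 3 (5509.61, Hesos, 3,749 kg, $586,681.01):
Base rate for 5509.61 is 7.5% + $1.79/kg.
Additional duty on 5509.61 from Hesos: +32%. Applied ad valorem rate: 7.5% + 32% = 39.5%.
Duty = $586,681.01 × 39.5% + 3,749 × $1.79 = $238,449.71.
Total = $13,441.58 + $17,034.23 + $238,449.71 = $268,925.52.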